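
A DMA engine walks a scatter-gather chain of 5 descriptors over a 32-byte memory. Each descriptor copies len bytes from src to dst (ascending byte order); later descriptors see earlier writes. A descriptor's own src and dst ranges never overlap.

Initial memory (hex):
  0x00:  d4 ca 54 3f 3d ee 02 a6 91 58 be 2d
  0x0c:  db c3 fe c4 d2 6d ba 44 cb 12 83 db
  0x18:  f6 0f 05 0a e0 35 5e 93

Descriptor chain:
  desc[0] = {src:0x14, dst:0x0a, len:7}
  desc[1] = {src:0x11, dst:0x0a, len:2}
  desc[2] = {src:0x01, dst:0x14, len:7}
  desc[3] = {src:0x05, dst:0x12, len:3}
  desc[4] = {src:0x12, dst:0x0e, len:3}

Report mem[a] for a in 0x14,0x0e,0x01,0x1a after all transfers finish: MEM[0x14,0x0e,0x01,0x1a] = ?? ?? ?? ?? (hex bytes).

MEM[0x14,0x0e,0x01,0x1a] = a6 ee ca a6

#0 dst[0x0a+7] := {0xcb,0x12,0x83,0xdb,0xf6,0x0f,0x05}
#1 dst[0x0a+2] := {0x6d,0xba}
#2 dst[0x14+7] := {0xca,0x54,0x3f,0x3d,0xee,0x02,0xa6}
#3 dst[0x12+3] := {0xee,0x02,0xa6}
#4 dst[0x0e+3] := {0xee,0x02,0xa6}
query mem[0x14]=0xa6, mem[0x0e]=0xee, mem[0x01]=0xca, mem[0x1a]=0xa6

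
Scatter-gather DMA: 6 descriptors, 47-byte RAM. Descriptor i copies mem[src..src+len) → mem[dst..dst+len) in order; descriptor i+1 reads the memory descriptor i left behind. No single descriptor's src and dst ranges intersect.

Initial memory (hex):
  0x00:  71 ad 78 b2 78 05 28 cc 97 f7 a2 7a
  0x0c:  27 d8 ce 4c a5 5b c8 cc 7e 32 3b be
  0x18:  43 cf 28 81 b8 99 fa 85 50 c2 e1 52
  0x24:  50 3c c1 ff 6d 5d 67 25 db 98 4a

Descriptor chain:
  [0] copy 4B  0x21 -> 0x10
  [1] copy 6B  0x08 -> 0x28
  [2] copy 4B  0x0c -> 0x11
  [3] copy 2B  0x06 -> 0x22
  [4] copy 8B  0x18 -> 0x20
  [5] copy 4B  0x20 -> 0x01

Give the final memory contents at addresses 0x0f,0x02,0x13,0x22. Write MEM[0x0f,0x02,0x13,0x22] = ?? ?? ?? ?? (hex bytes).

#0 dst[0x10+4] := {0xc2,0xe1,0x52,0x50}
#1 dst[0x28+6] := {0x97,0xf7,0xa2,0x7a,0x27,0xd8}
#2 dst[0x11+4] := {0x27,0xd8,0xce,0x4c}
#3 dst[0x22+2] := {0x28,0xcc}
#4 dst[0x20+8] := {0x43,0xcf,0x28,0x81,0xb8,0x99,0xfa,0x85}
#5 dst[0x01+4] := {0x43,0xcf,0x28,0x81}
query mem[0x0f]=0x4c, mem[0x02]=0xcf, mem[0x13]=0xce, mem[0x22]=0x28

MEM[0x0f,0x02,0x13,0x22] = 4c cf ce 28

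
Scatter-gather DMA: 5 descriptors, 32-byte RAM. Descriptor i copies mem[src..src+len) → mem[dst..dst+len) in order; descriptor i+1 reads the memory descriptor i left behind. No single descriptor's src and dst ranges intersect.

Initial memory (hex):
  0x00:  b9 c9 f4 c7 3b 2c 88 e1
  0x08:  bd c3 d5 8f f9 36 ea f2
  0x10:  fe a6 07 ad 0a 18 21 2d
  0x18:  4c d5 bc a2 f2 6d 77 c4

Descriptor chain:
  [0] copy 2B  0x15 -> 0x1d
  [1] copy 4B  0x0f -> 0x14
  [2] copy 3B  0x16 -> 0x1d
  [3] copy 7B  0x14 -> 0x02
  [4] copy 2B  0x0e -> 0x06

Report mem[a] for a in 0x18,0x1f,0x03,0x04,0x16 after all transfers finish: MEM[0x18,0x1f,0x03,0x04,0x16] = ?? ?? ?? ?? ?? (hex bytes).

MEM[0x18,0x1f,0x03,0x04,0x16] = 4c 4c fe a6 a6

#0 dst[0x1d+2] := {0x18,0x21}
#1 dst[0x14+4] := {0xf2,0xfe,0xa6,0x07}
#2 dst[0x1d+3] := {0xa6,0x07,0x4c}
#3 dst[0x02+7] := {0xf2,0xfe,0xa6,0x07,0x4c,0xd5,0xbc}
#4 dst[0x06+2] := {0xea,0xf2}
query mem[0x18]=0x4c, mem[0x1f]=0x4c, mem[0x03]=0xfe, mem[0x04]=0xa6, mem[0x16]=0xa6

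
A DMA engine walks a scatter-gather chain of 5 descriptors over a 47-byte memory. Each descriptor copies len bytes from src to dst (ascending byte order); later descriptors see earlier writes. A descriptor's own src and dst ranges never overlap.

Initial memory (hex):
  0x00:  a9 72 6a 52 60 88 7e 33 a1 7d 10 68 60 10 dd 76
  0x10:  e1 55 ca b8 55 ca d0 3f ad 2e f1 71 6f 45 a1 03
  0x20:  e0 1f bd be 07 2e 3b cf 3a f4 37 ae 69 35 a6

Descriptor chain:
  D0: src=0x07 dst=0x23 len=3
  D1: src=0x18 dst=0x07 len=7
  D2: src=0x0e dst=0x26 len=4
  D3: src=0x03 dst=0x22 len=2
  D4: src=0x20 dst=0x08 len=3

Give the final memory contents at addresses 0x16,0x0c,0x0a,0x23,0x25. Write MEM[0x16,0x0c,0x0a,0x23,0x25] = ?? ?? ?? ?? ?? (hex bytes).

MEM[0x16,0x0c,0x0a,0x23,0x25] = d0 45 52 60 7d

[0] 0x07->0x23 len=3 : 33 a1 7d
[1] 0x18->0x07 len=7 : ad 2e f1 71 6f 45 a1
[2] 0x0e->0x26 len=4 : dd 76 e1 55
[3] 0x03->0x22 len=2 : 52 60
[4] 0x20->0x08 len=3 : e0 1f 52
query mem[0x16]=0xd0, mem[0x0c]=0x45, mem[0x0a]=0x52, mem[0x23]=0x60, mem[0x25]=0x7d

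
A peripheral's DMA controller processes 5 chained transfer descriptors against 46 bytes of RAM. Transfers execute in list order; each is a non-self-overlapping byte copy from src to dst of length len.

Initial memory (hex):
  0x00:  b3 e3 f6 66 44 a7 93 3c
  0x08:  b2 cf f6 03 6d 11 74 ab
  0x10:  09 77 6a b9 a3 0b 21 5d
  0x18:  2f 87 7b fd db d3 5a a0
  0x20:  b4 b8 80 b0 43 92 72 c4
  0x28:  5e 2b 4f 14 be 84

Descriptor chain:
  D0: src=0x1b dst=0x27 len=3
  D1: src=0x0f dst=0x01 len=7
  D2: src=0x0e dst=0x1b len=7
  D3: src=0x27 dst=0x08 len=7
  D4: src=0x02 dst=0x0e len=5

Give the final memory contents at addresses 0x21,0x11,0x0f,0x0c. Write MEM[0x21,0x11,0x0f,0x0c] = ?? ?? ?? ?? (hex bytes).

MEM[0x21,0x11,0x0f,0x0c] = a3 b9 77 14

  after D0: wrote 3B at 0x27 = fddbd3
  after D1: wrote 7B at 0x01 = ab09776ab9a30b
  after D2: wrote 7B at 0x1b = 74ab09776ab9a3
  after D3: wrote 7B at 0x08 = fddbd34f14be84
  after D4: wrote 5B at 0x0e = 09776ab9a3
query mem[0x21]=0xa3, mem[0x11]=0xb9, mem[0x0f]=0x77, mem[0x0c]=0x14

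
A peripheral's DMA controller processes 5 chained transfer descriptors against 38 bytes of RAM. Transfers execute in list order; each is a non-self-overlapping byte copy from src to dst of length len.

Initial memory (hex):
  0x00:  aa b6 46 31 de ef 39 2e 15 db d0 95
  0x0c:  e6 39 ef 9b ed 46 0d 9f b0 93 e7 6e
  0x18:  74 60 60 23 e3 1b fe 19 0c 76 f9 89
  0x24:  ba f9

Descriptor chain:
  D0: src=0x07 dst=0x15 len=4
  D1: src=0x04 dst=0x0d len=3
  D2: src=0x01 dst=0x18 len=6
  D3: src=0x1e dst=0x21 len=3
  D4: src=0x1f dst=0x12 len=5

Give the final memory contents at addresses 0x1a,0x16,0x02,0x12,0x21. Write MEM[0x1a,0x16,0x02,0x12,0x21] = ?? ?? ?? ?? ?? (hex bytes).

MEM[0x1a,0x16,0x02,0x12,0x21] = 31 0c 46 19 fe

[0] 0x07->0x15 len=4 : 2e 15 db d0
[1] 0x04->0x0d len=3 : de ef 39
[2] 0x01->0x18 len=6 : b6 46 31 de ef 39
[3] 0x1e->0x21 len=3 : fe 19 0c
[4] 0x1f->0x12 len=5 : 19 0c fe 19 0c
query mem[0x1a]=0x31, mem[0x16]=0x0c, mem[0x02]=0x46, mem[0x12]=0x19, mem[0x21]=0xfe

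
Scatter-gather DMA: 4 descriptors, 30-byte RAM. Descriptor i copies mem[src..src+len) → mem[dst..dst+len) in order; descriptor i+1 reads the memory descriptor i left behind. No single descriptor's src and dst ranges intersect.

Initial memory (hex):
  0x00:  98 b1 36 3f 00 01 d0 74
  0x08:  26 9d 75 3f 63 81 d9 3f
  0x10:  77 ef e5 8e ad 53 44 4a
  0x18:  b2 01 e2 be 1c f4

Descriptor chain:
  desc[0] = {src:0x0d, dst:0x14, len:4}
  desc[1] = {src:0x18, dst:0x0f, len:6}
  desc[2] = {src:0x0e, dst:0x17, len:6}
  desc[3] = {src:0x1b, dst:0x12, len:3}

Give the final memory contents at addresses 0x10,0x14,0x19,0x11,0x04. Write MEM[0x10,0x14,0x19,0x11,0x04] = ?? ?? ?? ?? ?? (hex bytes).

MEM[0x10,0x14,0x19,0x11,0x04] = 01 f4 01 e2 00

D0: mem[0x14..0x17] <- [81 d9 3f 77]
D1: mem[0x0f..0x14] <- [b2 01 e2 be 1c f4]
D2: mem[0x17..0x1c] <- [d9 b2 01 e2 be 1c]
D3: mem[0x12..0x14] <- [be 1c f4]
query mem[0x10]=0x01, mem[0x14]=0xf4, mem[0x19]=0x01, mem[0x11]=0xe2, mem[0x04]=0x00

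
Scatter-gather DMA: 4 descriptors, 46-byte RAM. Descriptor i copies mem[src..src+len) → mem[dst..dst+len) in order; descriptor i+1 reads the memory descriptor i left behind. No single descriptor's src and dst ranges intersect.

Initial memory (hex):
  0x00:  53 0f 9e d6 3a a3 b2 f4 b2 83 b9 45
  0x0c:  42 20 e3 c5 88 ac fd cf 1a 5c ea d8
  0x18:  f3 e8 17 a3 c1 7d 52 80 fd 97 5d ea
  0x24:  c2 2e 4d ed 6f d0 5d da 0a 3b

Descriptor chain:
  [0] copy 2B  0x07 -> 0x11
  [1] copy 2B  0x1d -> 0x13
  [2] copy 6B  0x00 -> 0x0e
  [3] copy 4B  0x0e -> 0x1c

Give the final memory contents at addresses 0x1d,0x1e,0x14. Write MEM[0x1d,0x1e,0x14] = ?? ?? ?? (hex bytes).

MEM[0x1d,0x1e,0x14] = 0f 9e 52

D0: mem[0x11..0x12] <- [f4 b2]
D1: mem[0x13..0x14] <- [7d 52]
D2: mem[0x0e..0x13] <- [53 0f 9e d6 3a a3]
D3: mem[0x1c..0x1f] <- [53 0f 9e d6]
query mem[0x1d]=0x0f, mem[0x1e]=0x9e, mem[0x14]=0x52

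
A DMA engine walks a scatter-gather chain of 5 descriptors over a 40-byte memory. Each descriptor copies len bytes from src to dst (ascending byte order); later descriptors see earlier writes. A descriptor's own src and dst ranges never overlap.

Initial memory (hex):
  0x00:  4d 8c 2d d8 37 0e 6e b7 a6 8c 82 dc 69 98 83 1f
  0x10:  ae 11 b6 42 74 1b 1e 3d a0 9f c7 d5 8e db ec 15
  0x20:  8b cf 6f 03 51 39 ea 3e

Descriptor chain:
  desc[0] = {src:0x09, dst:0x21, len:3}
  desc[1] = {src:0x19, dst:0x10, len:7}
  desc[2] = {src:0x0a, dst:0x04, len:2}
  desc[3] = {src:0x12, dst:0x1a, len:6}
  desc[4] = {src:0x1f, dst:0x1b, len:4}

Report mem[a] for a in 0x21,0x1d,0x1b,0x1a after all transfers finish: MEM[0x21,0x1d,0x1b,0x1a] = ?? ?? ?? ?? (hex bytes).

MEM[0x21,0x1d,0x1b,0x1a] = 8c 8c 3d d5

D0: mem[0x21..0x23] <- [8c 82 dc]
D1: mem[0x10..0x16] <- [9f c7 d5 8e db ec 15]
D2: mem[0x04..0x05] <- [82 dc]
D3: mem[0x1a..0x1f] <- [d5 8e db ec 15 3d]
D4: mem[0x1b..0x1e] <- [3d 8b 8c 82]
query mem[0x21]=0x8c, mem[0x1d]=0x8c, mem[0x1b]=0x3d, mem[0x1a]=0xd5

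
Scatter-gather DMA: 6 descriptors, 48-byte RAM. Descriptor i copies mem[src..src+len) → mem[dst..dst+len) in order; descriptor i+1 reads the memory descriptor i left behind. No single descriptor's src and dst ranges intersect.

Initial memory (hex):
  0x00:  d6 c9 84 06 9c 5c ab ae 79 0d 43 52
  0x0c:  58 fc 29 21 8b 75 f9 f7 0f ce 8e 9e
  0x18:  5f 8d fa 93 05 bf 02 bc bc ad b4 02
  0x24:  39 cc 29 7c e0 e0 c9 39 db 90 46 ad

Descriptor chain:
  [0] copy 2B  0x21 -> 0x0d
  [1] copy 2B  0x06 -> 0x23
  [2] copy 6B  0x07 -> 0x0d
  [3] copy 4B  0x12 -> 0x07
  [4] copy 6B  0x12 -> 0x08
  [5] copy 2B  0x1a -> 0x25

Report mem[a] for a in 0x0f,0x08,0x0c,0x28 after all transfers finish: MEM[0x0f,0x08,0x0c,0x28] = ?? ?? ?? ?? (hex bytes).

#0 dst[0x0d+2] := {0xad,0xb4}
#1 dst[0x23+2] := {0xab,0xae}
#2 dst[0x0d+6] := {0xae,0x79,0x0d,0x43,0x52,0x58}
#3 dst[0x07+4] := {0x58,0xf7,0x0f,0xce}
#4 dst[0x08+6] := {0x58,0xf7,0x0f,0xce,0x8e,0x9e}
#5 dst[0x25+2] := {0xfa,0x93}
query mem[0x0f]=0x0d, mem[0x08]=0x58, mem[0x0c]=0x8e, mem[0x28]=0xe0

MEM[0x0f,0x08,0x0c,0x28] = 0d 58 8e e0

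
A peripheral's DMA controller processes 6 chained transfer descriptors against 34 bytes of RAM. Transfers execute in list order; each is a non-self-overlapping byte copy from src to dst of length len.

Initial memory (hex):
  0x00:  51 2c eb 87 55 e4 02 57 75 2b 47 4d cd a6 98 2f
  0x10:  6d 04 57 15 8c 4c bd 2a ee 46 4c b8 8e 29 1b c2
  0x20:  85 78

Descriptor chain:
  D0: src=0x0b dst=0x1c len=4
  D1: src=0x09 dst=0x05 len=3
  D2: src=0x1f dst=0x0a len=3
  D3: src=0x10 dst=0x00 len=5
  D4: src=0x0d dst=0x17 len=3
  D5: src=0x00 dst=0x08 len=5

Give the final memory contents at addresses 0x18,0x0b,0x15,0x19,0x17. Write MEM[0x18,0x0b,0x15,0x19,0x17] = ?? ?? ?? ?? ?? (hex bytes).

MEM[0x18,0x0b,0x15,0x19,0x17] = 98 15 4c 2f a6

  after D0: wrote 4B at 0x1c = 4dcda698
  after D1: wrote 3B at 0x05 = 2b474d
  after D2: wrote 3B at 0x0a = 988578
  after D3: wrote 5B at 0x00 = 6d0457158c
  after D4: wrote 3B at 0x17 = a6982f
  after D5: wrote 5B at 0x08 = 6d0457158c
query mem[0x18]=0x98, mem[0x0b]=0x15, mem[0x15]=0x4c, mem[0x19]=0x2f, mem[0x17]=0xa6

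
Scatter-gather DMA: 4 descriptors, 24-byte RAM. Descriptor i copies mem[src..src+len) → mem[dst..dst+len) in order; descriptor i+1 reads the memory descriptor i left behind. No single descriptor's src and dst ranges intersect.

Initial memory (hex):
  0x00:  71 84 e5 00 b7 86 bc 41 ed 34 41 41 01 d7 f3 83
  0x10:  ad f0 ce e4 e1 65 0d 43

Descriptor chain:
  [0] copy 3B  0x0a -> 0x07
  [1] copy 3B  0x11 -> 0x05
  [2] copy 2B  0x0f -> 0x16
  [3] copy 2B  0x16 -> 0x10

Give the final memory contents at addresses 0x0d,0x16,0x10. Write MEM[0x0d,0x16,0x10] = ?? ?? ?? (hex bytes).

MEM[0x0d,0x16,0x10] = d7 83 83

  after D0: wrote 3B at 0x07 = 414101
  after D1: wrote 3B at 0x05 = f0cee4
  after D2: wrote 2B at 0x16 = 83ad
  after D3: wrote 2B at 0x10 = 83ad
query mem[0x0d]=0xd7, mem[0x16]=0x83, mem[0x10]=0x83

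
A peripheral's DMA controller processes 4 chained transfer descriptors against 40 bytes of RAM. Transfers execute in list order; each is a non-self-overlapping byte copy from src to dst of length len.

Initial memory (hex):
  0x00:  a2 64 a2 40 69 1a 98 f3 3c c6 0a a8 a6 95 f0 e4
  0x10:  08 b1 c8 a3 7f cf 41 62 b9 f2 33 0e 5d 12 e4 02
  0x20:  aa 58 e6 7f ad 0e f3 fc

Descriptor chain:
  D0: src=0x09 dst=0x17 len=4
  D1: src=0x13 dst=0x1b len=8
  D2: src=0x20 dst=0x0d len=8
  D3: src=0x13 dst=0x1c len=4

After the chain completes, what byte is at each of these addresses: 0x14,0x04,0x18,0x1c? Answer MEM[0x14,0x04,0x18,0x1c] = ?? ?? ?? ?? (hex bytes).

MEM[0x14,0x04,0x18,0x1c] = fc 69 0a f3

#0 dst[0x17+4] := {0xc6,0x0a,0xa8,0xa6}
#1 dst[0x1b+8] := {0xa3,0x7f,0xcf,0x41,0xc6,0x0a,0xa8,0xa6}
#2 dst[0x0d+8] := {0x0a,0xa8,0xa6,0x7f,0xad,0x0e,0xf3,0xfc}
#3 dst[0x1c+4] := {0xf3,0xfc,0xcf,0x41}
query mem[0x14]=0xfc, mem[0x04]=0x69, mem[0x18]=0x0a, mem[0x1c]=0xf3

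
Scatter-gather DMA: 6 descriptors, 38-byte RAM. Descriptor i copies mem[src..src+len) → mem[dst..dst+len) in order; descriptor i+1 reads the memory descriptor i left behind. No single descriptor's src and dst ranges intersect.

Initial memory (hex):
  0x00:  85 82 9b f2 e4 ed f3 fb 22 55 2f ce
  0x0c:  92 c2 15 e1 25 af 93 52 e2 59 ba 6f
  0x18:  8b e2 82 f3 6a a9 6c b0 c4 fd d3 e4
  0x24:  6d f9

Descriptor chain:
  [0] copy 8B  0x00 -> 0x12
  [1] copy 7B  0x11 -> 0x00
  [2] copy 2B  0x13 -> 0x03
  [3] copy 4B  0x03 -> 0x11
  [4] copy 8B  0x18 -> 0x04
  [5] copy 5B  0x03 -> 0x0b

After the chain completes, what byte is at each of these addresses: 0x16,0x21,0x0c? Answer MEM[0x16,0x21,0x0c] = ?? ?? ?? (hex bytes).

MEM[0x16,0x21,0x0c] = e4 fd f3

  after D0: wrote 8B at 0x12 = 85829bf2e4edf3fb
  after D1: wrote 7B at 0x00 = af85829bf2e4ed
  after D2: wrote 2B at 0x03 = 829b
  after D3: wrote 4B at 0x11 = 829be4ed
  after D4: wrote 8B at 0x04 = f3fb82f36aa96cb0
  after D5: wrote 5B at 0x0b = 82f3fb82f3
query mem[0x16]=0xe4, mem[0x21]=0xfd, mem[0x0c]=0xf3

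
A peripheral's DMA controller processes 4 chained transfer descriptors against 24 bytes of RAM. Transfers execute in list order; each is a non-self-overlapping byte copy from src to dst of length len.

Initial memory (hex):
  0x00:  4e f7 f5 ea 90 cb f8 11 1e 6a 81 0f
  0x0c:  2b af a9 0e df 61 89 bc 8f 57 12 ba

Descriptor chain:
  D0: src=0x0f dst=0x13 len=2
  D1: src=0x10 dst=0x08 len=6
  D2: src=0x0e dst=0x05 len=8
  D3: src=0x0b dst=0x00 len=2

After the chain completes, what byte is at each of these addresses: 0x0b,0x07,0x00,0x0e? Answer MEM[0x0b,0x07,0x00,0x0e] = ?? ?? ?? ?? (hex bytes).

#0 dst[0x13+2] := {0x0e,0xdf}
#1 dst[0x08+6] := {0xdf,0x61,0x89,0x0e,0xdf,0x57}
#2 dst[0x05+8] := {0xa9,0x0e,0xdf,0x61,0x89,0x0e,0xdf,0x57}
#3 dst[0x00+2] := {0xdf,0x57}
query mem[0x0b]=0xdf, mem[0x07]=0xdf, mem[0x00]=0xdf, mem[0x0e]=0xa9

MEM[0x0b,0x07,0x00,0x0e] = df df df a9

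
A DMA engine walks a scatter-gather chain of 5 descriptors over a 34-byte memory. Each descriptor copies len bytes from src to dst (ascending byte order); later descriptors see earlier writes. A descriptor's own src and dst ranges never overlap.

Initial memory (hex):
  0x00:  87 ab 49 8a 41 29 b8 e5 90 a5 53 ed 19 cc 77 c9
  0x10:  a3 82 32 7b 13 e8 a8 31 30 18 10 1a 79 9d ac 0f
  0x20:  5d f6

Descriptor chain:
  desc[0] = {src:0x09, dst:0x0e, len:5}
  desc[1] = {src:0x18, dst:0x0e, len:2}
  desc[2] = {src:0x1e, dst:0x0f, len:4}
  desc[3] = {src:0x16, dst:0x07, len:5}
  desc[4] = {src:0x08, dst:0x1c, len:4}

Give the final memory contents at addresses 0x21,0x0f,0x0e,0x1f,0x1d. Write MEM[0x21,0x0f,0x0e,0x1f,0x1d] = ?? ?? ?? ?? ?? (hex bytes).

MEM[0x21,0x0f,0x0e,0x1f,0x1d] = f6 ac 30 10 30

  after D0: wrote 5B at 0x0e = a553ed19cc
  after D1: wrote 2B at 0x0e = 3018
  after D2: wrote 4B at 0x0f = ac0f5df6
  after D3: wrote 5B at 0x07 = a831301810
  after D4: wrote 4B at 0x1c = 31301810
query mem[0x21]=0xf6, mem[0x0f]=0xac, mem[0x0e]=0x30, mem[0x1f]=0x10, mem[0x1d]=0x30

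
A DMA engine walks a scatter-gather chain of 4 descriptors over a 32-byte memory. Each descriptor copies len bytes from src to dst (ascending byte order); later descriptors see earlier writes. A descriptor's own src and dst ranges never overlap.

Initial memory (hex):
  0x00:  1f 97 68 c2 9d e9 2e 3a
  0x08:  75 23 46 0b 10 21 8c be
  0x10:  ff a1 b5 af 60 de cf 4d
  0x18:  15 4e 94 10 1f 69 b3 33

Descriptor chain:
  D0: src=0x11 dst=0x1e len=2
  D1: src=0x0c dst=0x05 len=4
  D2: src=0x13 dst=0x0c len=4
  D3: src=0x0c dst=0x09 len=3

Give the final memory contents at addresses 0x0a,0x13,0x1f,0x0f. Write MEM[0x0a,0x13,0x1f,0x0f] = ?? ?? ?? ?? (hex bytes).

MEM[0x0a,0x13,0x1f,0x0f] = 60 af b5 cf

  after D0: wrote 2B at 0x1e = a1b5
  after D1: wrote 4B at 0x05 = 10218cbe
  after D2: wrote 4B at 0x0c = af60decf
  after D3: wrote 3B at 0x09 = af60de
query mem[0x0a]=0x60, mem[0x13]=0xaf, mem[0x1f]=0xb5, mem[0x0f]=0xcf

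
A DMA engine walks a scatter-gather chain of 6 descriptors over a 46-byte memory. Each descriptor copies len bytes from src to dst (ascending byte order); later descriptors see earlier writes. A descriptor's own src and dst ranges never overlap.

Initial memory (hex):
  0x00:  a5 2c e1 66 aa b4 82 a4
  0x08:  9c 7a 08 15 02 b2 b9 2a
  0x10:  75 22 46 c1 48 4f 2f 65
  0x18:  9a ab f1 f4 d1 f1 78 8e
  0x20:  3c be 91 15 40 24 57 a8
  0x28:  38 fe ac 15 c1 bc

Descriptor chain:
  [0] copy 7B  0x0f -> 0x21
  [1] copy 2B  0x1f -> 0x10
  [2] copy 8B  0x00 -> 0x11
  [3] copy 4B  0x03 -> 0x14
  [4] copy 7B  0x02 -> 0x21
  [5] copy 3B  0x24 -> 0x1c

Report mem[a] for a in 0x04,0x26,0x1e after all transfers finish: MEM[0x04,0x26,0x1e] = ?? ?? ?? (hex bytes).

[0] 0x0f->0x21 len=7 : 2a 75 22 46 c1 48 4f
[1] 0x1f->0x10 len=2 : 8e 3c
[2] 0x00->0x11 len=8 : a5 2c e1 66 aa b4 82 a4
[3] 0x03->0x14 len=4 : 66 aa b4 82
[4] 0x02->0x21 len=7 : e1 66 aa b4 82 a4 9c
[5] 0x24->0x1c len=3 : b4 82 a4
query mem[0x04]=0xaa, mem[0x26]=0xa4, mem[0x1e]=0xa4

MEM[0x04,0x26,0x1e] = aa a4 a4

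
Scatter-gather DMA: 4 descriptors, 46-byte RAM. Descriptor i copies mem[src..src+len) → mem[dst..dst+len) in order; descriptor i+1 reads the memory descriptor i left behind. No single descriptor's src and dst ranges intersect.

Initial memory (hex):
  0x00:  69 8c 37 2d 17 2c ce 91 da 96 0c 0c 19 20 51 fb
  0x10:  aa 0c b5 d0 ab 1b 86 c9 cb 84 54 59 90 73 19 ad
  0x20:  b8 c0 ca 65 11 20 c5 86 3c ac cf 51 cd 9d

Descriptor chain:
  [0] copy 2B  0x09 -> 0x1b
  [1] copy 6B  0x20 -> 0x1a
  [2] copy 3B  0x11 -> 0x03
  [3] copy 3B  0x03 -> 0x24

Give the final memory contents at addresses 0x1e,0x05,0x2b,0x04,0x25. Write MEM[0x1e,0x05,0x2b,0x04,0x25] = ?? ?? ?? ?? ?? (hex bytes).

MEM[0x1e,0x05,0x2b,0x04,0x25] = 11 d0 51 b5 b5

D0: mem[0x1b..0x1c] <- [96 0c]
D1: mem[0x1a..0x1f] <- [b8 c0 ca 65 11 20]
D2: mem[0x03..0x05] <- [0c b5 d0]
D3: mem[0x24..0x26] <- [0c b5 d0]
query mem[0x1e]=0x11, mem[0x05]=0xd0, mem[0x2b]=0x51, mem[0x04]=0xb5, mem[0x25]=0xb5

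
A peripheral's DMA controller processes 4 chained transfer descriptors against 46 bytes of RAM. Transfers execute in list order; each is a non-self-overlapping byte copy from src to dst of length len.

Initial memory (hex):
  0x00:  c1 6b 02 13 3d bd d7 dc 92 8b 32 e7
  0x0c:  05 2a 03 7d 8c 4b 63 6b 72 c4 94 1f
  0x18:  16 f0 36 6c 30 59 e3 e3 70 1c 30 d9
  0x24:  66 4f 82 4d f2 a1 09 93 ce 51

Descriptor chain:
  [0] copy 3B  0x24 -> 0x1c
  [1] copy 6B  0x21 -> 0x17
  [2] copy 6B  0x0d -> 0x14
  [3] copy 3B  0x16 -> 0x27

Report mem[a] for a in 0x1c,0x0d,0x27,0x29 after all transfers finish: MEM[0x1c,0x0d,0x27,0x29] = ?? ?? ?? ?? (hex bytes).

D0: mem[0x1c..0x1e] <- [66 4f 82]
D1: mem[0x17..0x1c] <- [1c 30 d9 66 4f 82]
D2: mem[0x14..0x19] <- [2a 03 7d 8c 4b 63]
D3: mem[0x27..0x29] <- [7d 8c 4b]
query mem[0x1c]=0x82, mem[0x0d]=0x2a, mem[0x27]=0x7d, mem[0x29]=0x4b

MEM[0x1c,0x0d,0x27,0x29] = 82 2a 7d 4b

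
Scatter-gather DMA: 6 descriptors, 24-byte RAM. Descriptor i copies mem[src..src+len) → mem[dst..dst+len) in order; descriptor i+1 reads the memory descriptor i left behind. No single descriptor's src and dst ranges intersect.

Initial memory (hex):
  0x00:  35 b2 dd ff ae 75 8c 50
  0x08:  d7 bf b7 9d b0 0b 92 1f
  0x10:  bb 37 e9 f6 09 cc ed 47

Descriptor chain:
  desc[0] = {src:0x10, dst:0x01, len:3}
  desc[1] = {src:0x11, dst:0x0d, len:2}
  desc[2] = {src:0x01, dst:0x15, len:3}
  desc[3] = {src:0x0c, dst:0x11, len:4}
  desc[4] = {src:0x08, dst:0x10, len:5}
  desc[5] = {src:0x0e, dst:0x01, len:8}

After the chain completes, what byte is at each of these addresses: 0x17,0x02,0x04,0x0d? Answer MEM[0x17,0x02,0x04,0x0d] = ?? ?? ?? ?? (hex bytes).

MEM[0x17,0x02,0x04,0x0d] = e9 1f bf 37

[0] 0x10->0x01 len=3 : bb 37 e9
[1] 0x11->0x0d len=2 : 37 e9
[2] 0x01->0x15 len=3 : bb 37 e9
[3] 0x0c->0x11 len=4 : b0 37 e9 1f
[4] 0x08->0x10 len=5 : d7 bf b7 9d b0
[5] 0x0e->0x01 len=8 : e9 1f d7 bf b7 9d b0 bb
query mem[0x17]=0xe9, mem[0x02]=0x1f, mem[0x04]=0xbf, mem[0x0d]=0x37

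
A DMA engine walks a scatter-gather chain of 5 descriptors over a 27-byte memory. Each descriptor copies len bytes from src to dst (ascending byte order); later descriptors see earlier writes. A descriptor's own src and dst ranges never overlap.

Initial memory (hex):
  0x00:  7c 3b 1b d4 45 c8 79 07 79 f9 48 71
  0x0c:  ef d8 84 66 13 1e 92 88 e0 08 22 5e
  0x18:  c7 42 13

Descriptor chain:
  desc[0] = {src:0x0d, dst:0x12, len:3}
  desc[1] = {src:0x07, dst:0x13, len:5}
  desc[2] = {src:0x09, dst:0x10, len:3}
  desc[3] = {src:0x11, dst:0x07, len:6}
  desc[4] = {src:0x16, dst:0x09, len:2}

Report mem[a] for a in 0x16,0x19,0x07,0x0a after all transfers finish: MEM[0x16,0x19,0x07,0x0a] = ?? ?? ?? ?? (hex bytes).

MEM[0x16,0x19,0x07,0x0a] = 48 42 48 71

[0] 0x0d->0x12 len=3 : d8 84 66
[1] 0x07->0x13 len=5 : 07 79 f9 48 71
[2] 0x09->0x10 len=3 : f9 48 71
[3] 0x11->0x07 len=6 : 48 71 07 79 f9 48
[4] 0x16->0x09 len=2 : 48 71
query mem[0x16]=0x48, mem[0x19]=0x42, mem[0x07]=0x48, mem[0x0a]=0x71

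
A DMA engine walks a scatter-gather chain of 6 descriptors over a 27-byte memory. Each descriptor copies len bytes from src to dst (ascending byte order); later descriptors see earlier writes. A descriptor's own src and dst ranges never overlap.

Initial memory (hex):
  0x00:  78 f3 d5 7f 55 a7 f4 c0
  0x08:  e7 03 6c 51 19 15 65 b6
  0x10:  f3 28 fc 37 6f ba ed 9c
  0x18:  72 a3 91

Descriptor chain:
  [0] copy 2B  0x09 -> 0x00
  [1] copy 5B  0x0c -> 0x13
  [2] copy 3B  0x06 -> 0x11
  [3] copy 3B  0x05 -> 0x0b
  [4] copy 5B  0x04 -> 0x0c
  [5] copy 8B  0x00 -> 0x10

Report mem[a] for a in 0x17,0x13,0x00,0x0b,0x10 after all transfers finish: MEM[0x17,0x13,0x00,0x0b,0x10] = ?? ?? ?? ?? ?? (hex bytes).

D0: mem[0x00..0x01] <- [03 6c]
D1: mem[0x13..0x17] <- [19 15 65 b6 f3]
D2: mem[0x11..0x13] <- [f4 c0 e7]
D3: mem[0x0b..0x0d] <- [a7 f4 c0]
D4: mem[0x0c..0x10] <- [55 a7 f4 c0 e7]
D5: mem[0x10..0x17] <- [03 6c d5 7f 55 a7 f4 c0]
query mem[0x17]=0xc0, mem[0x13]=0x7f, mem[0x00]=0x03, mem[0x0b]=0xa7, mem[0x10]=0x03

MEM[0x17,0x13,0x00,0x0b,0x10] = c0 7f 03 a7 03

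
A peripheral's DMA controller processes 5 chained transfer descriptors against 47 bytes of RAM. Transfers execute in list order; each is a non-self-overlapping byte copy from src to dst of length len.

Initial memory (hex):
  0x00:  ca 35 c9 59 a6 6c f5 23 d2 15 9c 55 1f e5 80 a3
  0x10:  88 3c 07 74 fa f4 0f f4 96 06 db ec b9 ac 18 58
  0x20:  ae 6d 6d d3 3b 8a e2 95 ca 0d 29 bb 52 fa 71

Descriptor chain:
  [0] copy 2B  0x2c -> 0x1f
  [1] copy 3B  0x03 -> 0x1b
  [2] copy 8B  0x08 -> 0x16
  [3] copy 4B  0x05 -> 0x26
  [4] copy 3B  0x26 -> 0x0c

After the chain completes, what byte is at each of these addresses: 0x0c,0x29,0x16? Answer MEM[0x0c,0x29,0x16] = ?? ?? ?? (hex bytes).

  after D0: wrote 2B at 0x1f = 52fa
  after D1: wrote 3B at 0x1b = 59a66c
  after D2: wrote 8B at 0x16 = d2159c551fe580a3
  after D3: wrote 4B at 0x26 = 6cf523d2
  after D4: wrote 3B at 0x0c = 6cf523
query mem[0x0c]=0x6c, mem[0x29]=0xd2, mem[0x16]=0xd2

MEM[0x0c,0x29,0x16] = 6c d2 d2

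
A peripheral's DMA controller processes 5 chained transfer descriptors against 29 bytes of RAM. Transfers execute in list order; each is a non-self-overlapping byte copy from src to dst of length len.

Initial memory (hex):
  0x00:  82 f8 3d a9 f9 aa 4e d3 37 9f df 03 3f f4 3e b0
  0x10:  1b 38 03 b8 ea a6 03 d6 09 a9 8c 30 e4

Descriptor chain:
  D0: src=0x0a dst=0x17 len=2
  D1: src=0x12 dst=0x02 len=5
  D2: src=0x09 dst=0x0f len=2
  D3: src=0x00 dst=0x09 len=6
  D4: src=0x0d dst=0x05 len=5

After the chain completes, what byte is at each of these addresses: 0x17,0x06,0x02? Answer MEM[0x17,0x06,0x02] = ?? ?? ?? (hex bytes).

[0] 0x0a->0x17 len=2 : df 03
[1] 0x12->0x02 len=5 : 03 b8 ea a6 03
[2] 0x09->0x0f len=2 : 9f df
[3] 0x00->0x09 len=6 : 82 f8 03 b8 ea a6
[4] 0x0d->0x05 len=5 : ea a6 9f df 38
query mem[0x17]=0xdf, mem[0x06]=0xa6, mem[0x02]=0x03

MEM[0x17,0x06,0x02] = df a6 03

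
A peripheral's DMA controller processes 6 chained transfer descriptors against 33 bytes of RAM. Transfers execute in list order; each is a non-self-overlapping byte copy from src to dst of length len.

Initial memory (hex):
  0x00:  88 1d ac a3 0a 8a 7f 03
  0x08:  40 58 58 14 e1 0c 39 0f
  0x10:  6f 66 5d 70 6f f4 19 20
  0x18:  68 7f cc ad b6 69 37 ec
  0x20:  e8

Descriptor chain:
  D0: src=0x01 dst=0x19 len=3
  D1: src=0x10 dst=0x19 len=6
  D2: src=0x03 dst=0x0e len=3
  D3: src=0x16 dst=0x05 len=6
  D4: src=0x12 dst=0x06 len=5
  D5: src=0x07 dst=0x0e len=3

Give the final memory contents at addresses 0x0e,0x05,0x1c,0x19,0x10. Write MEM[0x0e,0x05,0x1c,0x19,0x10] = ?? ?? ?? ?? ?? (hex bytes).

D0: mem[0x19..0x1b] <- [1d ac a3]
D1: mem[0x19..0x1e] <- [6f 66 5d 70 6f f4]
D2: mem[0x0e..0x10] <- [a3 0a 8a]
D3: mem[0x05..0x0a] <- [19 20 68 6f 66 5d]
D4: mem[0x06..0x0a] <- [5d 70 6f f4 19]
D5: mem[0x0e..0x10] <- [70 6f f4]
query mem[0x0e]=0x70, mem[0x05]=0x19, mem[0x1c]=0x70, mem[0x19]=0x6f, mem[0x10]=0xf4

MEM[0x0e,0x05,0x1c,0x19,0x10] = 70 19 70 6f f4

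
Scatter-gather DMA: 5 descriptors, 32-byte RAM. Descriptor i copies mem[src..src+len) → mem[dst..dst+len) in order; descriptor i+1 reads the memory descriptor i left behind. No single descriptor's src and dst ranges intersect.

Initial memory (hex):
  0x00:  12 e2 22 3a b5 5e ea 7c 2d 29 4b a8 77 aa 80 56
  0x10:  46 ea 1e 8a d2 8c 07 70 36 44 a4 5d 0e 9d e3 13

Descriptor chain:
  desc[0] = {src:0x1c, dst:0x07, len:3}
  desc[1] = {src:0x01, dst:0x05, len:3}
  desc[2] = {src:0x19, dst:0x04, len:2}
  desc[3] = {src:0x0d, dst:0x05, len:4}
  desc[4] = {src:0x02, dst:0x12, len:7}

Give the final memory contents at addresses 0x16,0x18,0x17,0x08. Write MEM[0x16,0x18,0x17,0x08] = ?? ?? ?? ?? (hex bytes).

MEM[0x16,0x18,0x17,0x08] = 80 46 56 46

D0: mem[0x07..0x09] <- [0e 9d e3]
D1: mem[0x05..0x07] <- [e2 22 3a]
D2: mem[0x04..0x05] <- [44 a4]
D3: mem[0x05..0x08] <- [aa 80 56 46]
D4: mem[0x12..0x18] <- [22 3a 44 aa 80 56 46]
query mem[0x16]=0x80, mem[0x18]=0x46, mem[0x17]=0x56, mem[0x08]=0x46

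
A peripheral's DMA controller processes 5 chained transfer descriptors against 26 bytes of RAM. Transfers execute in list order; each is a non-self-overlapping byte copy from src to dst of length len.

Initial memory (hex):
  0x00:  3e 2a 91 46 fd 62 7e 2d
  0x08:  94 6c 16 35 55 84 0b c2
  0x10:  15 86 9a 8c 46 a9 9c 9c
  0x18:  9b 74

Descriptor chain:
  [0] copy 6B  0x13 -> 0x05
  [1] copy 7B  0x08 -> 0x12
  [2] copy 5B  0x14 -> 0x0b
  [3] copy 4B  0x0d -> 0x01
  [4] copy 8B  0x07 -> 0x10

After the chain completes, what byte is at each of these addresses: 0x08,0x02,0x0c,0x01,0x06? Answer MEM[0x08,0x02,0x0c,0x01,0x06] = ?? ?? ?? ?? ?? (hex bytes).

#0 dst[0x05+6] := {0x8c,0x46,0xa9,0x9c,0x9c,0x9b}
#1 dst[0x12+7] := {0x9c,0x9c,0x9b,0x35,0x55,0x84,0x0b}
#2 dst[0x0b+5] := {0x9b,0x35,0x55,0x84,0x0b}
#3 dst[0x01+4] := {0x55,0x84,0x0b,0x15}
#4 dst[0x10+8] := {0xa9,0x9c,0x9c,0x9b,0x9b,0x35,0x55,0x84}
query mem[0x08]=0x9c, mem[0x02]=0x84, mem[0x0c]=0x35, mem[0x01]=0x55, mem[0x06]=0x46

MEM[0x08,0x02,0x0c,0x01,0x06] = 9c 84 35 55 46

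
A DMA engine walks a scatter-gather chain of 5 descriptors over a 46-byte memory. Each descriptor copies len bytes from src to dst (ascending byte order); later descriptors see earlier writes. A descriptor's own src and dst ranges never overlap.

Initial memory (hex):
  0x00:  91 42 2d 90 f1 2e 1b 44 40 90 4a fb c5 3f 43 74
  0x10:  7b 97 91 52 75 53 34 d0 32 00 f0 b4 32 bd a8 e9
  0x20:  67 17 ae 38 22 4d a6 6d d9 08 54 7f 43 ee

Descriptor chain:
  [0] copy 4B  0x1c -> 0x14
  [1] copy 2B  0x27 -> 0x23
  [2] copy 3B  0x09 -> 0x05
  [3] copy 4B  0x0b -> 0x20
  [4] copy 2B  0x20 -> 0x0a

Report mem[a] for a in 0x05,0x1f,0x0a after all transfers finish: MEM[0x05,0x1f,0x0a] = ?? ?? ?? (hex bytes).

MEM[0x05,0x1f,0x0a] = 90 e9 fb

[0] 0x1c->0x14 len=4 : 32 bd a8 e9
[1] 0x27->0x23 len=2 : 6d d9
[2] 0x09->0x05 len=3 : 90 4a fb
[3] 0x0b->0x20 len=4 : fb c5 3f 43
[4] 0x20->0x0a len=2 : fb c5
query mem[0x05]=0x90, mem[0x1f]=0xe9, mem[0x0a]=0xfb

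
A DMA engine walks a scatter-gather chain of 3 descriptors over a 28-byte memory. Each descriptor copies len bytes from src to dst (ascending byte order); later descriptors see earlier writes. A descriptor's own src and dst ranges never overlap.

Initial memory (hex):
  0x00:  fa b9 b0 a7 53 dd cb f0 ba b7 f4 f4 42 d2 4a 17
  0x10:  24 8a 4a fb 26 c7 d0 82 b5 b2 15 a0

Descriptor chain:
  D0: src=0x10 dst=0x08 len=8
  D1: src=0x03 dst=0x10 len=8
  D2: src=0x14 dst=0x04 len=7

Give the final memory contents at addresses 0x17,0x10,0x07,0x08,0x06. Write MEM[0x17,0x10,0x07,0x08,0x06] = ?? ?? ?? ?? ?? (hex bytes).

MEM[0x17,0x10,0x07,0x08,0x06] = 4a a7 4a b5 8a

#0 dst[0x08+8] := {0x24,0x8a,0x4a,0xfb,0x26,0xc7,0xd0,0x82}
#1 dst[0x10+8] := {0xa7,0x53,0xdd,0xcb,0xf0,0x24,0x8a,0x4a}
#2 dst[0x04+7] := {0xf0,0x24,0x8a,0x4a,0xb5,0xb2,0x15}
query mem[0x17]=0x4a, mem[0x10]=0xa7, mem[0x07]=0x4a, mem[0x08]=0xb5, mem[0x06]=0x8a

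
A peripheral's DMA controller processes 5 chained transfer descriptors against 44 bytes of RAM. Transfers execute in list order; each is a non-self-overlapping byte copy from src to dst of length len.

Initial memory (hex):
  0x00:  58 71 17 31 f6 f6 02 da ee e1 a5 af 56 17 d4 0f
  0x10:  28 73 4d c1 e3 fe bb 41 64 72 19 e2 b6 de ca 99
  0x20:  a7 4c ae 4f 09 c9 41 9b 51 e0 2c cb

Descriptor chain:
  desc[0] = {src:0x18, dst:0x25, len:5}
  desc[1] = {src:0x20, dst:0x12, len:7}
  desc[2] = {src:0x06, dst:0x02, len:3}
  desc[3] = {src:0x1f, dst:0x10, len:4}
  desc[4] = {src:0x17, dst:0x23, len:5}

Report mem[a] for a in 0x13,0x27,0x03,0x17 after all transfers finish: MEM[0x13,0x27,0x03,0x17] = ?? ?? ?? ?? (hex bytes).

MEM[0x13,0x27,0x03,0x17] = ae e2 da 64

D0: mem[0x25..0x29] <- [64 72 19 e2 b6]
D1: mem[0x12..0x18] <- [a7 4c ae 4f 09 64 72]
D2: mem[0x02..0x04] <- [02 da ee]
D3: mem[0x10..0x13] <- [99 a7 4c ae]
D4: mem[0x23..0x27] <- [64 72 72 19 e2]
query mem[0x13]=0xae, mem[0x27]=0xe2, mem[0x03]=0xda, mem[0x17]=0x64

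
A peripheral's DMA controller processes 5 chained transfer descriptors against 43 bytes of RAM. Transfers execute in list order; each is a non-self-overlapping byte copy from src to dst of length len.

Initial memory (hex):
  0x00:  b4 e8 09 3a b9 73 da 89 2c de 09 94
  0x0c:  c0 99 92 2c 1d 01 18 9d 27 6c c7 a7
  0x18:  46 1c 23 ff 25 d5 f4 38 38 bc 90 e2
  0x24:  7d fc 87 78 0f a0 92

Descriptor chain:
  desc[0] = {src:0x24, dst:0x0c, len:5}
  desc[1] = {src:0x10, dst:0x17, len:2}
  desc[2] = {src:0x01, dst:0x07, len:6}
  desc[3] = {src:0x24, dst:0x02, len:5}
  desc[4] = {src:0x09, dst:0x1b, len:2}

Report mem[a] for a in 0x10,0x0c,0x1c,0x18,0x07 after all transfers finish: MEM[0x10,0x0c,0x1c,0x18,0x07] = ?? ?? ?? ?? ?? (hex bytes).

MEM[0x10,0x0c,0x1c,0x18,0x07] = 0f da b9 01 e8

[0] 0x24->0x0c len=5 : 7d fc 87 78 0f
[1] 0x10->0x17 len=2 : 0f 01
[2] 0x01->0x07 len=6 : e8 09 3a b9 73 da
[3] 0x24->0x02 len=5 : 7d fc 87 78 0f
[4] 0x09->0x1b len=2 : 3a b9
query mem[0x10]=0x0f, mem[0x0c]=0xda, mem[0x1c]=0xb9, mem[0x18]=0x01, mem[0x07]=0xe8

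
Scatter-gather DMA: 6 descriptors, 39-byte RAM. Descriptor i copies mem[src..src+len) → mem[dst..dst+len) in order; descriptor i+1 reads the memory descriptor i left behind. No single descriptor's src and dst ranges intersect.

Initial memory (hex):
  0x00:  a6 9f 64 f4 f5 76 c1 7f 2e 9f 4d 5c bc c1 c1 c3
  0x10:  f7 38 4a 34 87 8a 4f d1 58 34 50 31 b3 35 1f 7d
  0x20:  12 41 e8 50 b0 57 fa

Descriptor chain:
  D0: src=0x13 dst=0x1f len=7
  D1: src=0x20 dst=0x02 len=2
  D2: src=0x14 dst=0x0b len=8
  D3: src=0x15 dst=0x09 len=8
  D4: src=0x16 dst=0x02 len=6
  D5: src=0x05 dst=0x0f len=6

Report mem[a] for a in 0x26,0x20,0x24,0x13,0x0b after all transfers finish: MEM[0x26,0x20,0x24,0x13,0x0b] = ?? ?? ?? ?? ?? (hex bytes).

MEM[0x26,0x20,0x24,0x13,0x0b] = fa 87 58 8a d1

  after D0: wrote 7B at 0x1f = 34878a4fd15834
  after D1: wrote 2B at 0x02 = 878a
  after D2: wrote 8B at 0x0b = 878a4fd158345031
  after D3: wrote 8B at 0x09 = 8a4fd158345031b3
  after D4: wrote 6B at 0x02 = 4fd158345031
  after D5: wrote 6B at 0x0f = 3450312e8a4f
query mem[0x26]=0xfa, mem[0x20]=0x87, mem[0x24]=0x58, mem[0x13]=0x8a, mem[0x0b]=0xd1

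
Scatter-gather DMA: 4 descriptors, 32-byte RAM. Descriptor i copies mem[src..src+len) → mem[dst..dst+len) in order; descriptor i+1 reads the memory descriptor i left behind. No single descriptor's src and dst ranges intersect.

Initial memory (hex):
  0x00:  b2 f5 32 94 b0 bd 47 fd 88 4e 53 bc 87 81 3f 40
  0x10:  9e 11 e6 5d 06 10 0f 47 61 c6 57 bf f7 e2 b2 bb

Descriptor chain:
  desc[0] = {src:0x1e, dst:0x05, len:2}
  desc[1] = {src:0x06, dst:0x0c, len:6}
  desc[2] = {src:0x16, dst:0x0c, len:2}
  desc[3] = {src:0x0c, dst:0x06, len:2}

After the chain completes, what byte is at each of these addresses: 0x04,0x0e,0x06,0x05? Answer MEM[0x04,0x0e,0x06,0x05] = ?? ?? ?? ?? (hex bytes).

[0] 0x1e->0x05 len=2 : b2 bb
[1] 0x06->0x0c len=6 : bb fd 88 4e 53 bc
[2] 0x16->0x0c len=2 : 0f 47
[3] 0x0c->0x06 len=2 : 0f 47
query mem[0x04]=0xb0, mem[0x0e]=0x88, mem[0x06]=0x0f, mem[0x05]=0xb2

MEM[0x04,0x0e,0x06,0x05] = b0 88 0f b2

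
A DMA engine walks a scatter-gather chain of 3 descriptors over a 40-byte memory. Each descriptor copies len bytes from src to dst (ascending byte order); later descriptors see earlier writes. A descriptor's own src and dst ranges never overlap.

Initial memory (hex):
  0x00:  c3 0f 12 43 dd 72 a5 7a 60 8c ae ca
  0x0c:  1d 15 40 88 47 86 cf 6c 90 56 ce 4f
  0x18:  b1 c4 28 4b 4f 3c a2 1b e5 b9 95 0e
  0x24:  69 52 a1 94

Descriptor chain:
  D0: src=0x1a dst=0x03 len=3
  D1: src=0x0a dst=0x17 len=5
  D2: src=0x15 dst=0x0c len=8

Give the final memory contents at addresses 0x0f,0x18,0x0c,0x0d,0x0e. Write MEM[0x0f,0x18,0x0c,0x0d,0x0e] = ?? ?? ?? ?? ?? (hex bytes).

MEM[0x0f,0x18,0x0c,0x0d,0x0e] = ca ca 56 ce ae

  after D0: wrote 3B at 0x03 = 284b4f
  after D1: wrote 5B at 0x17 = aeca1d1540
  after D2: wrote 8B at 0x0c = 56ceaeca1d15404f
query mem[0x0f]=0xca, mem[0x18]=0xca, mem[0x0c]=0x56, mem[0x0d]=0xce, mem[0x0e]=0xae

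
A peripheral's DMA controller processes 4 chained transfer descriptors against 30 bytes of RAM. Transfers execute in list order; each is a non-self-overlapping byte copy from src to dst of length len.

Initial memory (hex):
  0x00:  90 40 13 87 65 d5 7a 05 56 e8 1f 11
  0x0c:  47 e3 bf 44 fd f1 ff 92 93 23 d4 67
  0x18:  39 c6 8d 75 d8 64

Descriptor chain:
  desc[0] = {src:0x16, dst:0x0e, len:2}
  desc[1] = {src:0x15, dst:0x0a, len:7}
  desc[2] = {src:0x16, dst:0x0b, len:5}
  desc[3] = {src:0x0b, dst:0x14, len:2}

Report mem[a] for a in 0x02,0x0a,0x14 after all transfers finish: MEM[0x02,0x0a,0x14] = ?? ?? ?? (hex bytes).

MEM[0x02,0x0a,0x14] = 13 23 d4

#0 dst[0x0e+2] := {0xd4,0x67}
#1 dst[0x0a+7] := {0x23,0xd4,0x67,0x39,0xc6,0x8d,0x75}
#2 dst[0x0b+5] := {0xd4,0x67,0x39,0xc6,0x8d}
#3 dst[0x14+2] := {0xd4,0x67}
query mem[0x02]=0x13, mem[0x0a]=0x23, mem[0x14]=0xd4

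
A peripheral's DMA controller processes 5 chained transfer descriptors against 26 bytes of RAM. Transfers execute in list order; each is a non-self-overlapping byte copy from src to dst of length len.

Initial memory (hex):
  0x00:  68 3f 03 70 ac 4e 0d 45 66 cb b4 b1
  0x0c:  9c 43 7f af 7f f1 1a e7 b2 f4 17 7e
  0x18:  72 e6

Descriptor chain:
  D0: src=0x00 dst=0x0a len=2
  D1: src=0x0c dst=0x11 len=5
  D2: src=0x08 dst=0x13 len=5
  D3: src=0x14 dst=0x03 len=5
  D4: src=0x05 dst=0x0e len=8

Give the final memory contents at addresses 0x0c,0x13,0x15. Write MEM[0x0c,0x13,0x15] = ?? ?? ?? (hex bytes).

MEM[0x0c,0x13,0x15] = 9c 68 9c

[0] 0x00->0x0a len=2 : 68 3f
[1] 0x0c->0x11 len=5 : 9c 43 7f af 7f
[2] 0x08->0x13 len=5 : 66 cb 68 3f 9c
[3] 0x14->0x03 len=5 : cb 68 3f 9c 72
[4] 0x05->0x0e len=8 : 3f 9c 72 66 cb 68 3f 9c
query mem[0x0c]=0x9c, mem[0x13]=0x68, mem[0x15]=0x9c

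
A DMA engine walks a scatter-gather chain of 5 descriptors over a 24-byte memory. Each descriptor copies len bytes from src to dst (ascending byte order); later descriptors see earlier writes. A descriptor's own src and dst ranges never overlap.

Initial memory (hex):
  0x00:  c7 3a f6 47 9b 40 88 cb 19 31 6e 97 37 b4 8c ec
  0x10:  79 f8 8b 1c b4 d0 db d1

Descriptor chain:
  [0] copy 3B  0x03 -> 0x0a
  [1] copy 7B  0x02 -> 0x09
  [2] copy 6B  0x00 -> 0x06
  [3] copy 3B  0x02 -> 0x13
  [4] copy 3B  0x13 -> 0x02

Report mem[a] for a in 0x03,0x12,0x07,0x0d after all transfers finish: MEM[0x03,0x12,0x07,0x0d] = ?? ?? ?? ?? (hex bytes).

[0] 0x03->0x0a len=3 : 47 9b 40
[1] 0x02->0x09 len=7 : f6 47 9b 40 88 cb 19
[2] 0x00->0x06 len=6 : c7 3a f6 47 9b 40
[3] 0x02->0x13 len=3 : f6 47 9b
[4] 0x13->0x02 len=3 : f6 47 9b
query mem[0x03]=0x47, mem[0x12]=0x8b, mem[0x07]=0x3a, mem[0x0d]=0x88

MEM[0x03,0x12,0x07,0x0d] = 47 8b 3a 88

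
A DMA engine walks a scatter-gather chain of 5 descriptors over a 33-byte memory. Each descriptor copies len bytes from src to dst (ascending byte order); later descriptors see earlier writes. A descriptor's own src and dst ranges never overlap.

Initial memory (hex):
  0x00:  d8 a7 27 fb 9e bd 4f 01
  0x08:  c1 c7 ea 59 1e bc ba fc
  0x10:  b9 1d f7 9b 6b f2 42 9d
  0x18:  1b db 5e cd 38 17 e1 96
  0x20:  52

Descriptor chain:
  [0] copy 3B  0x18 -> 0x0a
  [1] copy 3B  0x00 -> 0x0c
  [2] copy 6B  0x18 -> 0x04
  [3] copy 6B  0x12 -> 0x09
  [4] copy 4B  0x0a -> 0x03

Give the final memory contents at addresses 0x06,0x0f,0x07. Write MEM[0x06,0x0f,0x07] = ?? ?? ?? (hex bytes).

[0] 0x18->0x0a len=3 : 1b db 5e
[1] 0x00->0x0c len=3 : d8 a7 27
[2] 0x18->0x04 len=6 : 1b db 5e cd 38 17
[3] 0x12->0x09 len=6 : f7 9b 6b f2 42 9d
[4] 0x0a->0x03 len=4 : 9b 6b f2 42
query mem[0x06]=0x42, mem[0x0f]=0xfc, mem[0x07]=0xcd

MEM[0x06,0x0f,0x07] = 42 fc cd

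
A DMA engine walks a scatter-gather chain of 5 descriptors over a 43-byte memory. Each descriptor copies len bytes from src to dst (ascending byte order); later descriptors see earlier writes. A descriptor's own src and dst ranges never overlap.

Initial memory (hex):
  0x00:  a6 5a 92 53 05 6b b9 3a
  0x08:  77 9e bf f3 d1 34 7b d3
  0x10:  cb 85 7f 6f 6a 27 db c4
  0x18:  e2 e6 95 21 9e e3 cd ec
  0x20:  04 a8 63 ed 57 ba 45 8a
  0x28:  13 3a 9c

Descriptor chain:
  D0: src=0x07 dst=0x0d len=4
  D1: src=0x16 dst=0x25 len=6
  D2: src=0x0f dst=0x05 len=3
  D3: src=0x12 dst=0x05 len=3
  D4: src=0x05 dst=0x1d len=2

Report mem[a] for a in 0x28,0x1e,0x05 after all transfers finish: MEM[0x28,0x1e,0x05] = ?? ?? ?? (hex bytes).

  after D0: wrote 4B at 0x0d = 3a779ebf
  after D1: wrote 6B at 0x25 = dbc4e2e69521
  after D2: wrote 3B at 0x05 = 9ebf85
  after D3: wrote 3B at 0x05 = 7f6f6a
  after D4: wrote 2B at 0x1d = 7f6f
query mem[0x28]=0xe6, mem[0x1e]=0x6f, mem[0x05]=0x7f

MEM[0x28,0x1e,0x05] = e6 6f 7f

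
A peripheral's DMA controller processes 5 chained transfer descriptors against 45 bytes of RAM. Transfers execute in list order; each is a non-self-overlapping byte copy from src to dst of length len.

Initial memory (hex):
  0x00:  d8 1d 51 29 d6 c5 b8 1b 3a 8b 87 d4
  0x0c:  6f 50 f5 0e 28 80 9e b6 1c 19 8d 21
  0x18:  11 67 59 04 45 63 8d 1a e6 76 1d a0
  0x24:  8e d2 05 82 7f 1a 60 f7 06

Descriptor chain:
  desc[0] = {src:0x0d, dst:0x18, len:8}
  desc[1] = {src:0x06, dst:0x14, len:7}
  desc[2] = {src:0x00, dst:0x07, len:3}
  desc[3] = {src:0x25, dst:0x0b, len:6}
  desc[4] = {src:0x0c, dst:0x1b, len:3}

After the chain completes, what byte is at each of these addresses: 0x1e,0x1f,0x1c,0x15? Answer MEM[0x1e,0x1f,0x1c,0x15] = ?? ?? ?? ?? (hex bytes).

MEM[0x1e,0x1f,0x1c,0x15] = b6 1c 82 1b

[0] 0x0d->0x18 len=8 : 50 f5 0e 28 80 9e b6 1c
[1] 0x06->0x14 len=7 : b8 1b 3a 8b 87 d4 6f
[2] 0x00->0x07 len=3 : d8 1d 51
[3] 0x25->0x0b len=6 : d2 05 82 7f 1a 60
[4] 0x0c->0x1b len=3 : 05 82 7f
query mem[0x1e]=0xb6, mem[0x1f]=0x1c, mem[0x1c]=0x82, mem[0x15]=0x1b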